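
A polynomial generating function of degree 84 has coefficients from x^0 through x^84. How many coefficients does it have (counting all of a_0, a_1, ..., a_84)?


A polynomial of degree 84 takes the form a_0 + a_1 x + ... + a_84 x^84.
The number of coefficients is 84 + 1 = 85.

85


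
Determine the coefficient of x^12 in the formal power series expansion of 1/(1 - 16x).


The geometric series identity gives 1/(1 - c x) = sum_{k>=0} c^k x^k, so the coefficient of x^k is c^k.
Here c = 16 and k = 12.
Computing: 16^12 = 281474976710656

281474976710656


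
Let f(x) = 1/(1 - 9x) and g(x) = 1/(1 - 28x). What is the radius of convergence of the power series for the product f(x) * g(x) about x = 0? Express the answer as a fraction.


The radius of 1/(1 - 9x) is 1/9 (nearest singularity at x = 1/9), and the radius of 1/(1 - 28x) is 1/28.
The product f(x)*g(x) = 1/((1 - 9x)(1 - 28x)) has singularities at both 1/9 and 1/28, so its radius of convergence is the distance to the nearest one:
min(1/9, 1/28) = 1/28.

1/28


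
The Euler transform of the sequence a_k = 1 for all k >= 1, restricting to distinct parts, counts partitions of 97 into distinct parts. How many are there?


Partitions of 97 into distinct parts can be computed via generating function.
Product (1+x)(1+x^2)(1+x^3)...
The coefficient of x^97 = 345856

345856


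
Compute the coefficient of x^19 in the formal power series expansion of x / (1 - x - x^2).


Let f(x) = sum_{k>=0} a_k x^k. Multiplying f(x) * (1 - x - x^2) = x and matching coefficients gives a_0 = 0, a_1 = 1, and a_k = a_{k-1} + a_{k-2} for k >= 2. These are the Fibonacci numbers F_k.
Iterating from F_0 = 0, F_1 = 1:
F_0=0, F_1=1, F_2=1, F_3=2, F_4=3, F_5=5, F_6=8, F_7=13, F_8=21, F_9=34, ...
F_19 = 4181.

4181


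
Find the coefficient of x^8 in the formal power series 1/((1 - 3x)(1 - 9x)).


By partial fractions or Cauchy convolution:
The coefficient equals sum_{k=0}^{8} 3^k * 9^(8-k).
= 64566801

64566801


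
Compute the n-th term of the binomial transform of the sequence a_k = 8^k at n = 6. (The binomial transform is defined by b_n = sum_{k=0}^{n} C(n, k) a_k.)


With a_k = 8^k, b_n = sum_{k=0}^{n} C(n, k) 8^k = (1 + 8)^n by the binomial theorem.
For n = 6: (1 + 8)^6 = 9^6 = 531441.

531441


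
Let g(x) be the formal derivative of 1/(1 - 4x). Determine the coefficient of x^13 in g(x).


Differentiate termwise: d/dx sum_{k>=0} 4^k x^k = sum_{k>=1} k 4^k x^(k-1) = sum_{j>=0} (j+1) 4^(j+1) x^j.
Equivalently, d/dx [1/(1 - 4x)] = 4/(1 - 4x)^2.
For j = 13: 14 * 4^14 = 14 * 268435456 = 3758096384.

3758096384


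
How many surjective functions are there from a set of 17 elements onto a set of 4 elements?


By inclusion-exclusion on which target elements are missed, the number of surjections from an n-set onto a k-set is
surj(n, k) = sum_{j=0}^{k} (-1)^j C(k, j) (k - j)^n.
Equivalently surj(n, k) = k! * S(n, k), where S(n, k) is the Stirling number of the second kind.
For n = 17, k = 4:
S(17, 4) = 694337290, so
surj = 4! * 694337290 = 24 * 694337290 = 16664094960.

16664094960


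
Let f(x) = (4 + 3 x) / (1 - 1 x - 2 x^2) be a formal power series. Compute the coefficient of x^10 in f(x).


Write f(x) = sum_{k>=0} a_k x^k. Multiplying both sides by 1 - 1 x - 2 x^2 gives
(1 - 1 x - 2 x^2) sum_{k>=0} a_k x^k = 4 + 3 x.
Matching coefficients:
 x^0: a_0 = 4
 x^1: a_1 - 1 a_0 = 3  =>  a_1 = 1*4 + 3 = 7
 x^k (k >= 2): a_k = 1 a_{k-1} + 2 a_{k-2}.
Iterating: a_2 = 15, a_3 = 29, a_4 = 59, a_5 = 117, a_6 = 235, a_7 = 469, a_8 = 939, a_9 = 1877, a_10 = 3755.
So the coefficient of x^10 is 3755.

3755


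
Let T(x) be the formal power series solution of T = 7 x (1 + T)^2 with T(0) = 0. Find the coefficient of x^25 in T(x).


Apply the Lagrange inversion formula: if T = 7 x * phi(T) with phi(t) = (1 + t)^2, then [x^n] T = 7^n * (1/n) [t^(n-1)] phi(t)^n = 7^n * (1/n) [t^(n-1)] (1 + t)^(2n) = 7^n * (1/n) C(2n, n-1).
Using the identity C(2n, n-1) = C(2n, n) * n / (n+1), the unscaled factor equals C(2n, n) / (n+1) = C_n, the n-th Catalan number.
For n = 25: C_25 = C(50, 25) / 26 = 126410606437752/26 = 4861946401452.
With the 7^25 = 1341068619663964900807 factor, the coefficient is 1341068619663964900807 * 4861946401452 = 6520203749475414994957027780771764.

6520203749475414994957027780771764


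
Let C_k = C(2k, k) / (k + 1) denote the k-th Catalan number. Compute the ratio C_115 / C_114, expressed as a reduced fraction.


Using C_k = (2k)! / (k! (k+1)!), the ratio C_{k+1}/C_k simplifies to
C_{k+1}/C_k = [(2k+2)! / ((k+1)! (k+2)!)] * [k! (k+1)! / (2k)!]
 = (2k+2)(2k+1) / ((k+1)(k+2)) = 2(2k+1) / (k+2).
For k = 114: 2(2*114 + 1) / (114 + 2) = 458/116 = 229/58.

229/58


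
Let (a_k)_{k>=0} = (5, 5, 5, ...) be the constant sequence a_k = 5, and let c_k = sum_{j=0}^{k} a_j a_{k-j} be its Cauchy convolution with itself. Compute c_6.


Since a_j = 5 for all j >= 0, the convolution sum becomes
c_k = sum_{j=0}^{k} 5 * 5 = 25 * (k + 1).
Equivalently, the generating function of (a_k) is 5/(1 - x) and its square is 25/(1 - x)^2 = sum_{k>=0} 25(k + 1) x^k.
For k = 6: 25 * 7 = 175.

175


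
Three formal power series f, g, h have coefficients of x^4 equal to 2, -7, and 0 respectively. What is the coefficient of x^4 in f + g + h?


Series addition is componentwise:
2 + -7 + 0
= -5

-5


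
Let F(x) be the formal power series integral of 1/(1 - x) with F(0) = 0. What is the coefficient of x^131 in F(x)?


1/(1 - x) = sum_{k>=0} x^k. Integrating termwise and using F(0) = 0 gives
F(x) = sum_{k>=0} x^(k+1) / (k+1) = sum_{m>=1} x^m / m = -ln(1 - x).
So the coefficient of x^131 is 1/131 = 1/131.

1/131


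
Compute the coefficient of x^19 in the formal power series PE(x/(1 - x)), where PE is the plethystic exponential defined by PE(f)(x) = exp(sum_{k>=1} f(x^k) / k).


For f(x) = x/(1 - x) we have
sum_{k>=1} f(x^k) / k = sum_{k>=1} (1/k) * x^k / (1 - x^k) = sum_{k, m >= 1} x^(k m) / k,
which after exponentiating simplifies to
PE(x/(1 - x)) = prod_{k>=1} 1 / (1 - x^k).
This is the generating function for the partition function p(n), so the coefficient of x^19 is p(19).
Computing p(19) by dynamic programming over parts 1, 2, ..., 19: p(19) = 490.

490


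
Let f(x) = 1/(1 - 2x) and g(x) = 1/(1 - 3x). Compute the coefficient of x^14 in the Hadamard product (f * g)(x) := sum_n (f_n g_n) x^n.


f has coefficients f_k = 2^k and g has coefficients g_k = 3^k, so the Hadamard product has coefficient (f*g)_k = 2^k * 3^k = 6^k.
For k = 14: 6^14 = 78364164096.

78364164096


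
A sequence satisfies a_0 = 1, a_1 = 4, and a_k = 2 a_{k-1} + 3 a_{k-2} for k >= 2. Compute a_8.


The characteristic equation is t^2 - 2 t - 3 = 0, with roots r_1 = 3 and r_2 = -1 (so c_1 = r_1 + r_2, c_2 = -r_1 r_2 as required).
One can use the closed form a_n = A r_1^n + B r_2^n, but direct iteration is more reliable:
a_0 = 1, a_1 = 4, a_2 = 11, a_3 = 34, a_4 = 101, a_5 = 304, a_6 = 911, a_7 = 2734, a_8 = 8201.
So a_8 = 8201.

8201


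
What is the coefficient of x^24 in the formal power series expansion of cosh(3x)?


The Maclaurin series is cosh(t) = sum_{m>=0} t^(2m) / (2m)!, so substituting t = 3x, only even powers of x are nonzero, with coefficient of x^(2m) equal to 3^(2m) / (2m)!.
For x^24 the coefficient is 3^24/24! = 282429536481/620448401733239439360000 = 4782969/10507348163952640000.

4782969/10507348163952640000


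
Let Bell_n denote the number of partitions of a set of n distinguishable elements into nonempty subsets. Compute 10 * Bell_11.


Bell_11 can be computed from the Bell triangle or from Dobinski's identity Bell_n = (1/e) * sum_{k>=0} k^n / k!.
Computing Bell_11 = 678570.
Then 10 * 678570 = 6785700.

6785700


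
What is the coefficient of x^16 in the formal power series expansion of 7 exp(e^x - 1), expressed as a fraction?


exp(e^x - 1) is the exponential generating function for the Bell numbers Bell_k: exp(e^x - 1) = sum_{k>=0} Bell_k x^k / k!.
So the coefficient of x^16 in 7 exp(e^x - 1) is 7 Bell_16 / 16!.
Computing: Bell_16 = 10480142147 and 16! = 20922789888000, giving
7 * 10480142147/20922789888000 = 10480142147/2988969984000.

10480142147/2988969984000


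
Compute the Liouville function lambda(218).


The Liouville function is lambda(k) = (-1)^Omega(k), where Omega(k) counts the prime factors of k with multiplicity.
Factoring: 218 = 2 * 109, so Omega(218) = 2.
lambda(218) = (-1)^2 = 1.

1


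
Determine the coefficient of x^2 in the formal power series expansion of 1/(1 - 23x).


The geometric series identity gives 1/(1 - c x) = sum_{k>=0} c^k x^k, so the coefficient of x^k is c^k.
Here c = 23 and k = 2.
Computing: 23^2 = 529

529


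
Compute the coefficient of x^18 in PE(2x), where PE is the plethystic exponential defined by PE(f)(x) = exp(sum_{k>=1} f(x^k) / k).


With f(x) = 2x, the exponent is sum_{k>=1} 2 x^k / k = 2 * (-ln(1 - x)). Exponentiating:
PE(2x) = exp(-2 ln(1 - x)) = 1/(1 - x)^2.
By the negative binomial expansion, [x^n] 1/(1 - x)^2 = C(n + 1, 1).
For n = 18: C(19, 1) = 19.

19


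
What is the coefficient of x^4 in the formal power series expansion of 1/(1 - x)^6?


The expansion 1/(1 - x)^r = sum_{k>=0} C(k + r - 1, r - 1) x^k follows from the multiset / negative-binomial theorem (or from repeated differentiation of the geometric series).
For r = 6 and k = 4:
C(9, 5) = 362880 / (120 * 24) = 126.

126


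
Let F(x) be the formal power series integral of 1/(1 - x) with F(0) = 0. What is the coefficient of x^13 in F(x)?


1/(1 - x) = sum_{k>=0} x^k. Integrating termwise and using F(0) = 0 gives
F(x) = sum_{k>=0} x^(k+1) / (k+1) = sum_{m>=1} x^m / m = -ln(1 - x).
So the coefficient of x^13 is 1/13 = 1/13.

1/13


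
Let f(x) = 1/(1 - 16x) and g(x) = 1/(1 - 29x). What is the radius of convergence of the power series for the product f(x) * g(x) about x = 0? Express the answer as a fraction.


The radius of 1/(1 - 16x) is 1/16 (nearest singularity at x = 1/16), and the radius of 1/(1 - 29x) is 1/29.
The product f(x)*g(x) = 1/((1 - 16x)(1 - 29x)) has singularities at both 1/16 and 1/29, so its radius of convergence is the distance to the nearest one:
min(1/16, 1/29) = 1/29.

1/29


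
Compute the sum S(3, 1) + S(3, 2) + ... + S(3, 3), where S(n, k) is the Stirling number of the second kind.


By definition, S(n, k) counts partitions of an n-set into exactly k nonempty blocks.
Computing row n = 3 for k = 1..3:
S(3, k): 1, 3, 1
Sum = 5. (This equals Bell_3 since the sum runs over all k.)

5


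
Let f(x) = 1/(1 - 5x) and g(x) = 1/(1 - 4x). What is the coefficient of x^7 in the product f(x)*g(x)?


The coefficient of x^n in f*g is the Cauchy product: sum_{k=0}^{n} a^k * b^(n-k).
With a=5, b=4, n=7:
sum_{k=0}^{7} 5^k * 4^(7-k)
= 325089

325089


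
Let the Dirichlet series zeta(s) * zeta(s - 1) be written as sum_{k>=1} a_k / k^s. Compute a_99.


Convolution gives a_k = sum_{d | k} d * 1 = sum_{d | k} d = sigma(k), the sum of positive divisors of k.
For k = 99, the divisors are 1, 3, 9, 11, 33, 99, so
sigma(99) = 1 + 3 + 9 + 11 + 33 + 99 = 156.

156


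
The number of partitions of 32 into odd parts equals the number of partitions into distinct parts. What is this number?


Computing partitions of 32 into odd parts (1, 3, 5, ...):
Using the generating function prod_{k>=0} 1/(1-x^(2k+1)),
the count is 390

390


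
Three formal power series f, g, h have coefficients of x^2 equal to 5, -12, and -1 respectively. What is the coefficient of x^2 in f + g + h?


Series addition is componentwise:
5 + -12 + -1
= -8

-8


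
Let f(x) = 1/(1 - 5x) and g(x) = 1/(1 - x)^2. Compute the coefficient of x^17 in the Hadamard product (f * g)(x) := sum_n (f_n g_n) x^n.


f has coefficients f_k = 5^k. For g = 1/(1 - x)^2 the coefficient is g_k = C(k + 1, 1) = k + 1. The Hadamard coefficient is (f * g)_k = 5^k * (k + 1).
For k = 17: 5^17 * 18 = 762939453125 * 18 = 13732910156250.

13732910156250


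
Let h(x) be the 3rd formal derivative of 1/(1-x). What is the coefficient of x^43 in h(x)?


Differentiating 3 times: d^3/dx^3 [1/(1-x)] = 3!/(1-x)^4.
The expansion 1/(1-x)^4 = sum_{k>=0} C(k+3, 3) x^k, so the coefficient of x^n in 3!/(1-x)^4 is 3! * C(n+3, 3).
For n = 43: 6 * C(46, 3) = 6 * 15180 = 91080

91080


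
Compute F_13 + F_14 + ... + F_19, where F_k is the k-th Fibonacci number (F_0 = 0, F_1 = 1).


Use the identity sum_{k=0}^{N} F_k = F_{N+2} - 1 (which follows from F_{k+2} - F_{k+1} = F_k). Then
sum_{k=13}^{19} F_k = (F_{21} - 1) - (F_{14} - 1) = F_{21} - F_{14}.
Computing: F_{21} = 10946, F_{14} = 377, so
Sum = 10946 - 377 = 10569.

10569


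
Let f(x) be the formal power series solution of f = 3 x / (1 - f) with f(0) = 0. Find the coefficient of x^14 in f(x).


Apply Lagrange inversion: f = 3 x * phi(f) with phi(t) = 1/(1 - t), so
[x^n] f = 3^n * (1/n) [t^(n-1)] phi(t)^n = 3^n * (1/n) [t^(n-1)] (1 - t)^(-n) = 3^n * (1/n) C(2n - 2, n - 1) = 3^n * C_{n-1}.
For n = 14: C_13 = C(26, 13) / 14 = 10400600/14 = 742900.
With the 3^14 = 4782969 factor, the coefficient is 4782969 * 742900 = 3553267670100.

3553267670100


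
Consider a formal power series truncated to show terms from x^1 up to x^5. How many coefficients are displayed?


From x^1 to x^5 inclusive, the count is 5 - 1 + 1 = 5.

5


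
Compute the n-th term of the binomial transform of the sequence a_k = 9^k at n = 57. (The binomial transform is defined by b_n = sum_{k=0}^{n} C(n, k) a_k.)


With a_k = 9^k, b_n = sum_{k=0}^{n} C(n, k) 9^k = (1 + 9)^n by the binomial theorem.
For n = 57: (1 + 9)^57 = 10^57 = 1000000000000000000000000000000000000000000000000000000000.

1000000000000000000000000000000000000000000000000000000000


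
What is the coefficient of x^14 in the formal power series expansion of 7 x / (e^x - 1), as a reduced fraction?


The exponential generating function for Bernoulli numbers is
x / (e^x - 1) = sum_{k>=0} B_k x^k / k!.
So the coefficient of x^14 in 7 x / (e^x - 1) is 7 B_14 / 14!.
Computing: B_14 = 7/6, 14! = 87178291200, giving
7 * 7/6 / 87178291200 = 1/10674892800.

1/10674892800


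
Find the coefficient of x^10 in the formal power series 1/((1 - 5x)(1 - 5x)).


By partial fractions or Cauchy convolution:
The coefficient equals sum_{k=0}^{10} 5^k * 5^(10-k).
= 107421875

107421875


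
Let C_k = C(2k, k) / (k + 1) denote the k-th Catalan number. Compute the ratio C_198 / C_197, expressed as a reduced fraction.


Using C_k = (2k)! / (k! (k+1)!), the ratio C_{k+1}/C_k simplifies to
C_{k+1}/C_k = [(2k+2)! / ((k+1)! (k+2)!)] * [k! (k+1)! / (2k)!]
 = (2k+2)(2k+1) / ((k+1)(k+2)) = 2(2k+1) / (k+2).
For k = 197: 2(2*197 + 1) / (197 + 2) = 790/199 = 790/199.

790/199


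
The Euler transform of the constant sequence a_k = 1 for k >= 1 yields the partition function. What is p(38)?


The Euler transform converts the sequence a_k = 1 into the number of integer partitions.
Using the recurrence or dynamic programming:
p(38) = 26015

26015


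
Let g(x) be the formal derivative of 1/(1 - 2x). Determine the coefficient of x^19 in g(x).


Differentiate termwise: d/dx sum_{k>=0} 2^k x^k = sum_{k>=1} k 2^k x^(k-1) = sum_{j>=0} (j+1) 2^(j+1) x^j.
Equivalently, d/dx [1/(1 - 2x)] = 2/(1 - 2x)^2.
For j = 19: 20 * 2^20 = 20 * 1048576 = 20971520.

20971520


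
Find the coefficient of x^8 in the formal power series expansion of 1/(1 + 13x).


Write 1/(1 + c x) = 1/(1 - (-c) x) and apply the geometric-series identity
1/(1 - y) = sum_{k>=0} y^k to get 1/(1 + c x) = sum_{k>=0} (-c)^k x^k.
So the coefficient of x^k is (-c)^k = (-1)^k * c^k.
Here c = 13 and k = 8:
(-13)^8 = 1 * 815730721 = 815730721

815730721


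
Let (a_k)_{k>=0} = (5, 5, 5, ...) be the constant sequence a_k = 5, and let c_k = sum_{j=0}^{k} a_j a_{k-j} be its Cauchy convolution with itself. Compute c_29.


Since a_j = 5 for all j >= 0, the convolution sum becomes
c_k = sum_{j=0}^{k} 5 * 5 = 25 * (k + 1).
Equivalently, the generating function of (a_k) is 5/(1 - x) and its square is 25/(1 - x)^2 = sum_{k>=0} 25(k + 1) x^k.
For k = 29: 25 * 30 = 750.

750


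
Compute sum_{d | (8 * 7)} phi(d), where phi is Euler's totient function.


First, 8 * 7 = 56. One classical identity is sum_{d | n} phi(d) = n (each k in [1, n] has a unique gcd with n, and among the k's with gcd(k, n) = n/d there are phi(d) of them). So the sum equals 56. We also verify directly:
Divisors of 56: 1, 2, 4, 7, 8, 14, 28, 56.
phi values: 1, 1, 2, 6, 4, 6, 12, 24.
Sum = 56.

56


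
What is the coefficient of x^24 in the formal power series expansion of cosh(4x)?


The Maclaurin series is cosh(t) = sum_{m>=0} t^(2m) / (2m)!, so substituting t = 4x, only even powers of x are nonzero, with coefficient of x^(2m) equal to 4^(2m) / (2m)!.
For x^24 the coefficient is 4^24/24! = 281474976710656/620448401733239439360000 = 67108864/147926426347074375.

67108864/147926426347074375


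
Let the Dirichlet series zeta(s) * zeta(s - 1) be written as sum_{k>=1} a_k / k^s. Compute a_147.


Convolution gives a_k = sum_{d | k} d * 1 = sum_{d | k} d = sigma(k), the sum of positive divisors of k.
For k = 147, the divisors are 1, 3, 7, 21, 49, 147, so
sigma(147) = 1 + 3 + 7 + 21 + 49 + 147 = 228.

228


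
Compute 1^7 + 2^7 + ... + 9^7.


This power sum has a closed form given by Faulhaber's formula
sum_{k=1}^{m} k^p = (1 / (p + 1)) * sum_{j=0}^{p} C(p + 1, j) B_j m^(p + 1 - j),
but for small m direct computation is fastest:
1 + 128 + 2187 + 16384 + 78125 + 279936 + 823543 + 2097152 + 4782969 = 8080425.

8080425


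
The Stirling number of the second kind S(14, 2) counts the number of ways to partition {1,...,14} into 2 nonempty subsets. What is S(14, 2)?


Using the explicit formula S(n,k) = (1/k!) sum_{j=0}^{k} (-1)^(k-j) C(k,j) j^n:
S(14, 2) = 8191
Equivalently, S(n,k) is n! times the coefficient of x^n in the EGF (e^x - 1)^k / k!.

8191


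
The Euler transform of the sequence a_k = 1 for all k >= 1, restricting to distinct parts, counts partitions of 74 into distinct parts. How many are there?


Partitions of 74 into distinct parts can be computed via generating function.
Product (1+x)(1+x^2)(1+x^3)...
The coefficient of x^74 = 44046

44046


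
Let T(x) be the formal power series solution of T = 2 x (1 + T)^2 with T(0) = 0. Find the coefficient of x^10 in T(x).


Apply the Lagrange inversion formula: if T = 2 x * phi(T) with phi(t) = (1 + t)^2, then [x^n] T = 2^n * (1/n) [t^(n-1)] phi(t)^n = 2^n * (1/n) [t^(n-1)] (1 + t)^(2n) = 2^n * (1/n) C(2n, n-1).
Using the identity C(2n, n-1) = C(2n, n) * n / (n+1), the unscaled factor equals C(2n, n) / (n+1) = C_n, the n-th Catalan number.
For n = 10: C_10 = C(20, 10) / 11 = 184756/11 = 16796.
With the 2^10 = 1024 factor, the coefficient is 1024 * 16796 = 17199104.

17199104


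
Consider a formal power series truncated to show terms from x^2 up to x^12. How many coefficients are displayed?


From x^2 to x^12 inclusive, the count is 12 - 2 + 1 = 11.

11


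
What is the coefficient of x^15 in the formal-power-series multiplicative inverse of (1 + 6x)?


The inverse is 1/(1 + 6x). Apply the geometric identity 1/(1 - y) = sum_{k>=0} y^k with y = -6x:
1/(1 + 6x) = sum_{k>=0} (-6)^k x^k.
So the coefficient of x^15 is (-6)^15 = -470184984576.

-470184984576


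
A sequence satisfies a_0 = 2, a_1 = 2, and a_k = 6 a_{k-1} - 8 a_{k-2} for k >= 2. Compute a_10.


The characteristic equation is t^2 - 6 t + 8 = 0, with roots r_1 = 4 and r_2 = 2 (so c_1 = r_1 + r_2, c_2 = -r_1 r_2 as required).
One can use the closed form a_n = A r_1^n + B r_2^n, but direct iteration is more reliable:
a_0 = 2, a_1 = 2, a_2 = -4, a_3 = -40, a_4 = -208, a_5 = -928, a_6 = -3904, a_7 = -16000, a_8 = -64768, a_9 = -260608, a_10 = -1045504.
So a_10 = -1045504.

-1045504


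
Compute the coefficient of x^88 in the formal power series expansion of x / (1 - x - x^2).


Let f(x) = sum_{k>=0} a_k x^k. Multiplying f(x) * (1 - x - x^2) = x and matching coefficients gives a_0 = 0, a_1 = 1, and a_k = a_{k-1} + a_{k-2} for k >= 2. These are the Fibonacci numbers F_k.
Iterating from F_0 = 0, F_1 = 1:
F_0=0, F_1=1, F_2=1, F_3=2, F_4=3, F_5=5, F_6=8, F_7=13, F_8=21, F_9=34, ...
F_88 = 1100087778366101931.

1100087778366101931


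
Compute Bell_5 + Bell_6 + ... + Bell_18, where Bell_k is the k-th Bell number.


Recall Bell_k counts set partitions of a k-set (with Bell_0 = 1 by convention).
Bell_5 through Bell_18: 52, 203, 877, 4140, 21147, 115975, 678570, 4213597, 27644437, 190899322, 1382958545, 10480142147, 82864869804, 682076806159
Sum = 52 + 203 + 877 + 4140 + 21147 + 115975 + 678570 + 4213597 + 27644437 + 190899322 + 1382958545 + 10480142147 + 82864869804 + 682076806159 = 777028354975.

777028354975


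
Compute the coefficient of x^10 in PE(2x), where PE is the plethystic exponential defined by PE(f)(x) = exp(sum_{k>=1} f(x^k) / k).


With f(x) = 2x, the exponent is sum_{k>=1} 2 x^k / k = 2 * (-ln(1 - x)). Exponentiating:
PE(2x) = exp(-2 ln(1 - x)) = 1/(1 - x)^2.
By the negative binomial expansion, [x^n] 1/(1 - x)^2 = C(n + 1, 1).
For n = 10: C(11, 1) = 11.

11


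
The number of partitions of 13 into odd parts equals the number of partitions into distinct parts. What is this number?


Computing partitions of 13 into odd parts (1, 3, 5, ...):
Using the generating function prod_{k>=0} 1/(1-x^(2k+1)),
the count is 18

18


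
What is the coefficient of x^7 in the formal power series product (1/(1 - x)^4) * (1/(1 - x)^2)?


Combine the factors: (1/(1 - x)^4) * (1/(1 - x)^2) = 1/(1 - x)^6.
Then use 1/(1 - x)^r = sum_{k>=0} C(k + r - 1, r - 1) x^k with r = 6 and k = 7:
C(12, 5) = 792.

792


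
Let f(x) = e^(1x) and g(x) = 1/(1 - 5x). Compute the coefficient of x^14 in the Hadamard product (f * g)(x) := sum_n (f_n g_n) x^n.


Expanding: f_k = 1^k/k! (from e^(1x)) and g_k = 5^k (from 1/(1 - 5x)). So the Hadamard coefficient (f * g)_k = 1^k 5^k / k! = (5)^k / k!.
For k = 14: 5^14/14! = 6103515625/87178291200 = 244140625/3487131648.

244140625/3487131648


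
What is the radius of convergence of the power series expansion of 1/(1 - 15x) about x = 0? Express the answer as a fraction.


Expanding 1/(1 - 15x) = sum_{k>=0} 15^k x^k, the series converges when |15x| < 1, i.e., |x| < 1/15.
So the radius of convergence is 1/15 = 1/15.

1/15


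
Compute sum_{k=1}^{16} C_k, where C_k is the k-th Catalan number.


C_1 through C_16: 1, 2, 5, 14, 42, 132, 429, 1430, 4862, 16796, 58786, 208012, 742900, 2674440, 9694845, 35357670
Sum = 1 + 2 + 5 + 14 + 42 + 132 + 429 + 1430 + 4862 + 16796 + 58786 + 208012 + 742900 + 2674440 + 9694845 + 35357670
= 48760366

48760366


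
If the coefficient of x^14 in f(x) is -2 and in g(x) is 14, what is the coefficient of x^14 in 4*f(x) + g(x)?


Scalar multiplication scales coefficients: 4 * -2 = -8.
Then add the g coefficient: -8 + 14
= 6

6


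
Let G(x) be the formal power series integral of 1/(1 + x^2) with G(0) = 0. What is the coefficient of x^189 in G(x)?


1/(1 + x^2) = sum_{j>=0} (-1)^j x^(2j). Integrating termwise with G(0) = 0:
G(x) = sum_{j>=0} (-1)^j x^(2j+1) / (2j+1) = arctan(x).
Only odd powers are nonzero. For x^189 write 189 = 2*94 + 1, giving
(-1)^94 / 189 = 1/189 = 1/189.

1/189


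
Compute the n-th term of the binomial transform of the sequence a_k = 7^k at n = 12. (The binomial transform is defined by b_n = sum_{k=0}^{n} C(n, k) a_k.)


With a_k = 7^k, b_n = sum_{k=0}^{n} C(n, k) 7^k = (1 + 7)^n by the binomial theorem.
For n = 12: (1 + 7)^12 = 8^12 = 68719476736.

68719476736


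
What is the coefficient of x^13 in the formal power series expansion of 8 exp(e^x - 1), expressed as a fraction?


exp(e^x - 1) is the exponential generating function for the Bell numbers Bell_k: exp(e^x - 1) = sum_{k>=0} Bell_k x^k / k!.
So the coefficient of x^13 in 8 exp(e^x - 1) is 8 Bell_13 / 13!.
Computing: Bell_13 = 27644437 and 13! = 6227020800, giving
8 * 27644437/6227020800 = 27644437/778377600.

27644437/778377600


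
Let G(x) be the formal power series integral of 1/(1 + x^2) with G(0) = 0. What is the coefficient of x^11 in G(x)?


1/(1 + x^2) = sum_{j>=0} (-1)^j x^(2j). Integrating termwise with G(0) = 0:
G(x) = sum_{j>=0} (-1)^j x^(2j+1) / (2j+1) = arctan(x).
Only odd powers are nonzero. For x^11 write 11 = 2*5 + 1, giving
(-1)^5 / 11 = -1/11 = -1/11.

-1/11


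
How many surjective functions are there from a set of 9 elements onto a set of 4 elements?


By inclusion-exclusion on which target elements are missed, the number of surjections from an n-set onto a k-set is
surj(n, k) = sum_{j=0}^{k} (-1)^j C(k, j) (k - j)^n.
Equivalently surj(n, k) = k! * S(n, k), where S(n, k) is the Stirling number of the second kind.
For n = 9, k = 4:
S(9, 4) = 7770, so
surj = 4! * 7770 = 24 * 7770 = 186480.

186480


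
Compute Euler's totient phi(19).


phi(n) counts integers in [1, n] coprime to n. Using the multiplicative formula phi(n) = n * prod_{p | n} (1 - 1/p):
19 = 19, so
phi(19) = 19 * (1 - 1/19) = 18.

18


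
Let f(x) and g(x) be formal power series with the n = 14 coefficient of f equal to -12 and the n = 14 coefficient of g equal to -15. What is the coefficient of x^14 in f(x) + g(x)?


Addition of formal power series is termwise.
The coefficient of x^14 in f + g = -12 + -15
= -27

-27


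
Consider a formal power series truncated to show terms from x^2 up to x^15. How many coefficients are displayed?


From x^2 to x^15 inclusive, the count is 15 - 2 + 1 = 14.

14


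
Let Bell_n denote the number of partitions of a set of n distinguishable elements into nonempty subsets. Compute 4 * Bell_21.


Bell_21 can be computed from the Bell triangle or from Dobinski's identity Bell_n = (1/e) * sum_{k>=0} k^n / k!.
Computing Bell_21 = 474869816156751.
Then 4 * 474869816156751 = 1899479264627004.

1899479264627004


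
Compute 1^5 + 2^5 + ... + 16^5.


This power sum has a closed form given by Faulhaber's formula
sum_{k=1}^{m} k^p = (1 / (p + 1)) * sum_{j=0}^{p} C(p + 1, j) B_j m^(p + 1 - j),
but for small m direct computation is fastest:
1 + 32 + 243 + 1024 + 3125 + 7776 + 16807 + 32768 + 59049 + 100000 + 161051 + 248832 + 371293 + 537824 + 759375 + 1048576 = 3347776.

3347776


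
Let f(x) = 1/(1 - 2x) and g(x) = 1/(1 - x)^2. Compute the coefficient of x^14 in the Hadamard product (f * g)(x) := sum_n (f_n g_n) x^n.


f has coefficients f_k = 2^k. For g = 1/(1 - x)^2 the coefficient is g_k = C(k + 1, 1) = k + 1. The Hadamard coefficient is (f * g)_k = 2^k * (k + 1).
For k = 14: 2^14 * 15 = 16384 * 15 = 245760.

245760


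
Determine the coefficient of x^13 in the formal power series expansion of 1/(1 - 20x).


The geometric series identity gives 1/(1 - c x) = sum_{k>=0} c^k x^k, so the coefficient of x^k is c^k.
Here c = 20 and k = 13.
Computing: 20^13 = 81920000000000000

81920000000000000


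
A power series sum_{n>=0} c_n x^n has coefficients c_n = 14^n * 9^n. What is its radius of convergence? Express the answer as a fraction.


By the root test (Cauchy-Hadamard), the radius is R = 1 / limsup_n |c_n|^(1/n).
Here |c_n|^(1/n) = (14^n * 9^n)^(1/n) = 14 * 9 = 126 for all n.
So R = 1/126 = 1/126.

1/126


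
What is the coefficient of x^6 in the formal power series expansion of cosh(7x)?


The Maclaurin series is cosh(t) = sum_{m>=0} t^(2m) / (2m)!, so substituting t = 7x, only even powers of x are nonzero, with coefficient of x^(2m) equal to 7^(2m) / (2m)!.
For x^6 the coefficient is 7^6/6! = 117649/720 = 117649/720.

117649/720


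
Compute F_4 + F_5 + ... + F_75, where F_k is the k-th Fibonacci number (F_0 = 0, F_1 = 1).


Use the identity sum_{k=0}^{N} F_k = F_{N+2} - 1 (which follows from F_{k+2} - F_{k+1} = F_k). Then
sum_{k=4}^{75} F_k = (F_{77} - 1) - (F_{5} - 1) = F_{77} - F_{5}.
Computing: F_{77} = 5527939700884757, F_{5} = 5, so
Sum = 5527939700884757 - 5 = 5527939700884752.

5527939700884752


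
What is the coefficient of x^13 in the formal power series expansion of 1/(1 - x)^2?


The expansion 1/(1 - x)^r = sum_{k>=0} C(k + r - 1, r - 1) x^k follows from the multiset / negative-binomial theorem (or from repeated differentiation of the geometric series).
For r = 2 and k = 13:
C(14, 1) = 87178291200 / (1 * 6227020800) = 14.

14


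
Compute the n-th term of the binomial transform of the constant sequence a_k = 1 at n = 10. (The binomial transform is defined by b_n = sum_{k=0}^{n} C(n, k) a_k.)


With a_k = 1 for all k, b_n = sum_{k=0}^{n} C(n, k) = 2^n by the binomial theorem.
For n = 10: 2^10 = 1024.

1024


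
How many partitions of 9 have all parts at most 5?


Using the generating function (1-x)^(-1)(1-x^2)^(-1)...(1-x^5)^(-1),
the coefficient of x^9 counts these restricted partitions.
Result = 23

23


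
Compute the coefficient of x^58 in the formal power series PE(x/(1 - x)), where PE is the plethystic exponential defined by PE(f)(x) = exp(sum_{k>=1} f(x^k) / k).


For f(x) = x/(1 - x) we have
sum_{k>=1} f(x^k) / k = sum_{k>=1} (1/k) * x^k / (1 - x^k) = sum_{k, m >= 1} x^(k m) / k,
which after exponentiating simplifies to
PE(x/(1 - x)) = prod_{k>=1} 1 / (1 - x^k).
This is the generating function for the partition function p(n), so the coefficient of x^58 is p(58).
Computing p(58) by dynamic programming over parts 1, 2, ..., 58: p(58) = 715220.

715220


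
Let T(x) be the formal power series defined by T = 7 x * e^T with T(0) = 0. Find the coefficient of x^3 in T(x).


Apply the Lagrange inversion formula: if T = 7 x * phi(T) with phi(t) = e^t, then
[x^n] T = 7^n * (1/n) [t^(n-1)] phi(t)^n = 7^n * (1/n) [t^(n-1)] e^(n t) = 7^n * (1/n) * n^(n-1) / (n-1)! = 7^n * n^(n-1) / n!.
When c = 1 this is the Cayley count of rooted labeled trees on n vertices, divided by n!.
For n = 3: 7^3 * 3^2 / 3! = 343 * 9/6 = 1029/2.

1029/2


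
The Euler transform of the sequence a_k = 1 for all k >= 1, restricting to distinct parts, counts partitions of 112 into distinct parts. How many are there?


Partitions of 112 into distinct parts can be computed via generating function.
Product (1+x)(1+x^2)(1+x^3)...
The coefficient of x^112 = 1177438

1177438


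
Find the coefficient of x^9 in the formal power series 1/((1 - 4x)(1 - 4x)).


By partial fractions or Cauchy convolution:
The coefficient equals sum_{k=0}^{9} 4^k * 4^(9-k).
= 2621440

2621440


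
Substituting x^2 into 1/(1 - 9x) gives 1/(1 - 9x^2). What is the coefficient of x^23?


Since 1/(1 - 9x^2) only has even powers of x,
the coefficient of x^23 (odd) is 0.

0


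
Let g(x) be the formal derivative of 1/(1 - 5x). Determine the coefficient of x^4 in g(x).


Differentiate termwise: d/dx sum_{k>=0} 5^k x^k = sum_{k>=1} k 5^k x^(k-1) = sum_{j>=0} (j+1) 5^(j+1) x^j.
Equivalently, d/dx [1/(1 - 5x)] = 5/(1 - 5x)^2.
For j = 4: 5 * 5^5 = 5 * 3125 = 15625.

15625


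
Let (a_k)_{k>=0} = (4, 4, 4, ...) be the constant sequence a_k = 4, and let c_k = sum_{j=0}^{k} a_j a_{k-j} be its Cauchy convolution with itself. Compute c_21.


Since a_j = 4 for all j >= 0, the convolution sum becomes
c_k = sum_{j=0}^{k} 4 * 4 = 16 * (k + 1).
Equivalently, the generating function of (a_k) is 4/(1 - x) and its square is 16/(1 - x)^2 = sum_{k>=0} 16(k + 1) x^k.
For k = 21: 16 * 22 = 352.

352


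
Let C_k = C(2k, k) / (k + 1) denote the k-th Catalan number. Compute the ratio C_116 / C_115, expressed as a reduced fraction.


Using C_k = (2k)! / (k! (k+1)!), the ratio C_{k+1}/C_k simplifies to
C_{k+1}/C_k = [(2k+2)! / ((k+1)! (k+2)!)] * [k! (k+1)! / (2k)!]
 = (2k+2)(2k+1) / ((k+1)(k+2)) = 2(2k+1) / (k+2).
For k = 115: 2(2*115 + 1) / (115 + 2) = 462/117 = 154/39.

154/39


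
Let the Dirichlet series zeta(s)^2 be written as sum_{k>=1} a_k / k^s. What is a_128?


The Dirichlet convolution of the constant function 1 with itself gives (1 * 1)(k) = sum_{d | k} 1 = d(k), the number of positive divisors of k.
Since zeta(s) = sum_{k>=1} 1/k^s, we have zeta(s)^2 = sum_{k>=1} d(k)/k^s, so a_k = d(k).
For k = 128: the divisors are 1, 2, 4, 8, 16, 32, 64, 128.
Count = 8.

8


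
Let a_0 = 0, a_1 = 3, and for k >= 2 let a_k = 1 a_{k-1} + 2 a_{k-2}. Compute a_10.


Iterating the recurrence forward:
a_0 = 0
a_1 = 3
a_2 = 1*3 + 2*0 = 3
a_3 = 1*3 + 2*3 = 9
a_4 = 1*9 + 2*3 = 15
a_5 = 1*15 + 2*9 = 33
a_6 = 1*33 + 2*15 = 63
a_7 = 1*63 + 2*33 = 129
a_8 = 1*129 + 2*63 = 255
a_9 = 1*255 + 2*129 = 513
a_10 = 1*513 + 2*255 = 1023
So a_10 = 1023.

1023


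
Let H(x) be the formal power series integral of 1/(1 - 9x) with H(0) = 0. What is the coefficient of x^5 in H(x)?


1/(1 - 9x) = sum_{k>=0} 9^k x^k. Integrating termwise with H(0) = 0:
H(x) = sum_{k>=0} 9^k x^(k+1) / (k+1) = sum_{m>=1} 9^(m-1) x^m / m.
For m = 5: 9^4/5 = 6561/5 = 6561/5.

6561/5


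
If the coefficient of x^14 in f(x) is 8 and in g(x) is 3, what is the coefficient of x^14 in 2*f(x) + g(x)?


Scalar multiplication scales coefficients: 2 * 8 = 16.
Then add the g coefficient: 16 + 3
= 19

19


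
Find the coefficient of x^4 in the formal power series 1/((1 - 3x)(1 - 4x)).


By partial fractions or Cauchy convolution:
The coefficient equals sum_{k=0}^{4} 3^k * 4^(4-k).
= 781

781


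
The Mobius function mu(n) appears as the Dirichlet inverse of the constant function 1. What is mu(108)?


108 has a squared prime factor, so mu(108) = 0.
Factorization reveals a repeated prime.

0


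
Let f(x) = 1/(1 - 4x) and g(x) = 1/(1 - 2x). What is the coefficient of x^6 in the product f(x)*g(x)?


The coefficient of x^n in f*g is the Cauchy product: sum_{k=0}^{n} a^k * b^(n-k).
With a=4, b=2, n=6:
sum_{k=0}^{6} 4^k * 2^(6-k)
= 8128

8128


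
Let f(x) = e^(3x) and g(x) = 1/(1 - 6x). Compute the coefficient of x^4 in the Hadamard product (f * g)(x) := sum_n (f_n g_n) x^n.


Expanding: f_k = 3^k/k! (from e^(3x)) and g_k = 6^k (from 1/(1 - 6x)). So the Hadamard coefficient (f * g)_k = 3^k 6^k / k! = (18)^k / k!.
For k = 4: 18^4/4! = 104976/24 = 4374.

4374


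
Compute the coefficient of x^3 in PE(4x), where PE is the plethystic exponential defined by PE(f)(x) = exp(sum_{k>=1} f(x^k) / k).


With f(x) = 4x, the exponent is sum_{k>=1} 4 x^k / k = 4 * (-ln(1 - x)). Exponentiating:
PE(4x) = exp(-4 ln(1 - x)) = 1/(1 - x)^4.
By the negative binomial expansion, [x^n] 1/(1 - x)^4 = C(n + 3, 3).
For n = 3: C(6, 3) = 20.

20


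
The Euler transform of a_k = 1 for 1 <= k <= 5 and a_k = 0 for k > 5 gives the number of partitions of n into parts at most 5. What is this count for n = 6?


Partitions of 6 into parts at most 5:
Using generating function (1-x)^(-1)(1-x^2)^(-1)...(1-x^5)^(-1),
the coefficient of x^6 = 10

10


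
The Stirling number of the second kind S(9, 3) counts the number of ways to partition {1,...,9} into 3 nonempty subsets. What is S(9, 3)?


Using the explicit formula S(n,k) = (1/k!) sum_{j=0}^{k} (-1)^(k-j) C(k,j) j^n:
S(9, 3) = 3025
Equivalently, S(n,k) is n! times the coefficient of x^n in the EGF (e^x - 1)^k / k!.

3025


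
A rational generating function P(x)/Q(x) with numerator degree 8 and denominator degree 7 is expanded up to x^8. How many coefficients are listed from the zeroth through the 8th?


Expanding up to x^8 gives the coefficients for x^0, x^1, ..., x^8.
That is 8 + 1 = 9 coefficients in total.

9


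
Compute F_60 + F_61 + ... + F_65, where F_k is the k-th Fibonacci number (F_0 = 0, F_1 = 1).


Use the identity sum_{k=0}^{N} F_k = F_{N+2} - 1 (which follows from F_{k+2} - F_{k+1} = F_k). Then
sum_{k=60}^{65} F_k = (F_{67} - 1) - (F_{61} - 1) = F_{67} - F_{61}.
Computing: F_{67} = 44945570212853, F_{61} = 2504730781961, so
Sum = 44945570212853 - 2504730781961 = 42440839430892.

42440839430892


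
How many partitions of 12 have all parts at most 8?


Using the generating function (1-x)^(-1)(1-x^2)^(-1)...(1-x^8)^(-1),
the coefficient of x^12 counts these restricted partitions.
Result = 70

70


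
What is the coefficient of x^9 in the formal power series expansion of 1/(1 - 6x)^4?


The general identity 1/(1 - c x)^r = sum_{k>=0} c^k C(k + r - 1, r - 1) x^k follows by substituting y = c x into 1/(1 - y)^r = sum_{k>=0} C(k + r - 1, r - 1) y^k.
For c = 6, r = 4, k = 9:
6^9 * C(12, 3) = 10077696 * 220 = 2217093120.

2217093120


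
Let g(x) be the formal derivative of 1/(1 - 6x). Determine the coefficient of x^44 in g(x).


Differentiate termwise: d/dx sum_{k>=0} 6^k x^k = sum_{k>=1} k 6^k x^(k-1) = sum_{j>=0} (j+1) 6^(j+1) x^j.
Equivalently, d/dx [1/(1 - 6x)] = 6/(1 - 6x)^2.
For j = 44: 45 * 6^45 = 45 * 103945637534048876111514866313854976 = 4677553689032199425018168984123473920.

4677553689032199425018168984123473920


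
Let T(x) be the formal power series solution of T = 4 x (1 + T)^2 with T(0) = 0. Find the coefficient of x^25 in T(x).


Apply the Lagrange inversion formula: if T = 4 x * phi(T) with phi(t) = (1 + t)^2, then [x^n] T = 4^n * (1/n) [t^(n-1)] phi(t)^n = 4^n * (1/n) [t^(n-1)] (1 + t)^(2n) = 4^n * (1/n) C(2n, n-1).
Using the identity C(2n, n-1) = C(2n, n) * n / (n+1), the unscaled factor equals C(2n, n) / (n+1) = C_n, the n-th Catalan number.
For n = 25: C_25 = C(50, 25) / 26 = 126410606437752/26 = 4861946401452.
With the 4^25 = 1125899906842624 factor, the coefficient is 1125899906842624 * 4861946401452 = 5474065000468637788089090048.

5474065000468637788089090048


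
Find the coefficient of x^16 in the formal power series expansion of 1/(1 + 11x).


Write 1/(1 + c x) = 1/(1 - (-c) x) and apply the geometric-series identity
1/(1 - y) = sum_{k>=0} y^k to get 1/(1 + c x) = sum_{k>=0} (-c)^k x^k.
So the coefficient of x^k is (-c)^k = (-1)^k * c^k.
Here c = 11 and k = 16:
(-11)^16 = 1 * 45949729863572161 = 45949729863572161

45949729863572161


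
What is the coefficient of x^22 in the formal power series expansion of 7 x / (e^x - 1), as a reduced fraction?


The exponential generating function for Bernoulli numbers is
x / (e^x - 1) = sum_{k>=0} B_k x^k / k!.
So the coefficient of x^22 in 7 x / (e^x - 1) is 7 B_22 / 22!.
Computing: B_22 = 854513/138, 22! = 1124000727777607680000, giving
7 * 854513/138 / 1124000727777607680000 = 77683/2014442862770257920000.

77683/2014442862770257920000


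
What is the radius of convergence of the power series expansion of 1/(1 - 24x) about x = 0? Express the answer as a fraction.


Expanding 1/(1 - 24x) = sum_{k>=0} 24^k x^k, the series converges when |24x| < 1, i.e., |x| < 1/24.
So the radius of convergence is 1/24 = 1/24.

1/24


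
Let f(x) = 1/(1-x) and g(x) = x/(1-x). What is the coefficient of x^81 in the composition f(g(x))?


First simplify the composition: f(g(x)) = 1/(1 - x/(1-x)) = (1-x)/((1-x) - x) = (1-x)/(1-2x).
Now extract the coefficient. Write (1-x)/(1-2x) = 1/(1-2x) - x/(1-2x).
The coefficient of x^n in 1/(1-2x) is 2^n, and in x/(1-2x) is 2^(n-1) (for n >= 1).
So the coefficient of x^81 is 2^81 - 2^80 = 2417851639229258349412352 - 1208925819614629174706176 = 1208925819614629174706176.

1208925819614629174706176


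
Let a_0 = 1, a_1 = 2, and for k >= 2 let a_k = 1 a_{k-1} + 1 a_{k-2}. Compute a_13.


Iterating the recurrence forward:
a_0 = 1
a_1 = 2
a_2 = 1*2 + 1*1 = 3
a_3 = 1*3 + 1*2 = 5
a_4 = 1*5 + 1*3 = 8
a_5 = 1*8 + 1*5 = 13
a_6 = 1*13 + 1*8 = 21
a_7 = 1*21 + 1*13 = 34
a_8 = 1*34 + 1*21 = 55
a_9 = 1*55 + 1*34 = 89
a_10 = 1*89 + 1*55 = 144
a_11 = 1*144 + 1*89 = 233
a_12 = 1*233 + 1*144 = 377
a_13 = 1*377 + 1*233 = 610
So a_13 = 610.

610


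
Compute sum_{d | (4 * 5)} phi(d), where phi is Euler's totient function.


First, 4 * 5 = 20. One classical identity is sum_{d | n} phi(d) = n (each k in [1, n] has a unique gcd with n, and among the k's with gcd(k, n) = n/d there are phi(d) of them). So the sum equals 20. We also verify directly:
Divisors of 20: 1, 2, 4, 5, 10, 20.
phi values: 1, 1, 2, 4, 4, 8.
Sum = 20.

20


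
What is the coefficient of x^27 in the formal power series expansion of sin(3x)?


The Maclaurin series is sin(t) = sum_{k>=0} (-1)^k t^(2k+1) / (2k+1)!, so substituting t = 3x, only odd powers of x are nonzero, with coefficient of x^(2k+1) equal to (-1)^k 3^(2k+1) / (2k+1)!.
Write 27 = 2*13 + 1, giving the coefficient (-1)^13 * 3^27 / 27! = -7625597484987/10888869450418352160768000000 = -4782969/6829776306569216000000.

-4782969/6829776306569216000000
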